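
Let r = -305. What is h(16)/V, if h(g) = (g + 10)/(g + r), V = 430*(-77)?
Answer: 13/4784395 ≈ 2.7172e-6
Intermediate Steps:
V = -33110
h(g) = (10 + g)/(-305 + g) (h(g) = (g + 10)/(g - 305) = (10 + g)/(-305 + g))
h(16)/V = ((10 + 16)/(-305 + 16))/(-33110) = (26/(-289))*(-1/33110) = -1/289*26*(-1/33110) = -26/289*(-1/33110) = 13/4784395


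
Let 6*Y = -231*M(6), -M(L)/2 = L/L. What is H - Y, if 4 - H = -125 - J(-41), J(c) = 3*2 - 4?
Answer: 54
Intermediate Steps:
J(c) = 2 (J(c) = 6 - 4 = 2)
M(L) = -2 (M(L) = -2*L/L = -2*1 = -2)
Y = 77 (Y = (-231*(-2))/6 = (1/6)*462 = 77)
H = 131 (H = 4 - (-125 - 1*2) = 4 - (-125 - 2) = 4 - 1*(-127) = 4 + 127 = 131)
H - Y = 131 - 1*77 = 131 - 77 = 54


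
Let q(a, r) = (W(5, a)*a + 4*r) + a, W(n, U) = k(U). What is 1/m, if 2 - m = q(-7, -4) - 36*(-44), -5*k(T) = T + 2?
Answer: -1/1552 ≈ -0.00064433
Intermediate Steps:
k(T) = -⅖ - T/5 (k(T) = -(T + 2)/5 = -(2 + T)/5 = -⅖ - T/5)
W(n, U) = -⅖ - U/5
q(a, r) = a + 4*r + a*(-⅖ - a/5) (q(a, r) = ((-⅖ - a/5)*a + 4*r) + a = (a*(-⅖ - a/5) + 4*r) + a = (4*r + a*(-⅖ - a/5)) + a = a + 4*r + a*(-⅖ - a/5))
m = -1552 (m = 2 - ((4*(-4) - ⅕*(-7)² + (⅗)*(-7)) - 36*(-44)) = 2 - ((-16 - ⅕*49 - 21/5) + 1584) = 2 - ((-16 - 49/5 - 21/5) + 1584) = 2 - (-30 + 1584) = 2 - 1*1554 = 2 - 1554 = -1552)
1/m = 1/(-1552) = -1/1552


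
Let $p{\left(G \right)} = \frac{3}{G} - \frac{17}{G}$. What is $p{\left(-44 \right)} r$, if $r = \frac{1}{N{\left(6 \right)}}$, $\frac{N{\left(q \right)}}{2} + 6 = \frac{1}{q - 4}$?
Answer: $- \frac{7}{242} \approx -0.028926$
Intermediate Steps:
$p{\left(G \right)} = - \frac{14}{G}$
$N{\left(q \right)} = -12 + \frac{2}{-4 + q}$ ($N{\left(q \right)} = -12 + \frac{2}{q - 4} = -12 + \frac{2}{-4 + q}$)
$r = - \frac{1}{11}$ ($r = \frac{1}{2 \frac{1}{-4 + 6} \left(25 - 36\right)} = \frac{1}{2 \cdot \frac{1}{2} \left(25 - 36\right)} = \frac{1}{2 \cdot \frac{1}{2} \left(-11\right)} = \frac{1}{-11} = - \frac{1}{11} \approx -0.090909$)
$p{\left(-44 \right)} r = - \frac{14}{-44} \left(- \frac{1}{11}\right) = \left(-14\right) \left(- \frac{1}{44}\right) \left(- \frac{1}{11}\right) = \frac{7}{22} \left(- \frac{1}{11}\right) = - \frac{7}{242}$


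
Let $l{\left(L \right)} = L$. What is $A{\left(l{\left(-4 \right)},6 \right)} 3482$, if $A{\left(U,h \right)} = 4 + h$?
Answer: $34820$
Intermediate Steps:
$A{\left(l{\left(-4 \right)},6 \right)} 3482 = \left(4 + 6\right) 3482 = 10 \cdot 3482 = 34820$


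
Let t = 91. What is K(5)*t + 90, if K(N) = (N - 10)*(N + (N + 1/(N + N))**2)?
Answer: -280391/20 ≈ -14020.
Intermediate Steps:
K(N) = (-10 + N)*(N + (N + 1/(2*N))**2)
K(5)*t + 90 = (-10 + 5**3 - 9*5 - 9*5**2 - 5/2/5**2 + (1/4)/5)*91 + 90 = (-10 + 125 - 45 - 9*25 - 5/2*1/25 + (1/4)*(1/5))*91 + 90 = (-10 + 125 - 45 - 225 - 1/10 + 1/20)*91 + 90 = -3101/20*91 + 90 = -282191/20 + 90 = -280391/20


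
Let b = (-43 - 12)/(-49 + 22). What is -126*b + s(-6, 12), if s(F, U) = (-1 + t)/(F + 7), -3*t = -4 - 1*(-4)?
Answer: -773/3 ≈ -257.67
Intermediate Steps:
t = 0 (t = -(-4 - 1*(-4))/3 = -(-4 + 4)/3 = -1/3*0 = 0)
s(F, U) = -1/(7 + F) (s(F, U) = (-1 + 0)/(F + 7) = -1/(7 + F))
b = 55/27 (b = -55/(-27) = -55*(-1/27) = 55/27 ≈ 2.0370)
-126*b + s(-6, 12) = -126*55/27 - 1/(7 - 6) = -770/3 - 1/1 = -770/3 - 1*1 = -770/3 - 1 = -773/3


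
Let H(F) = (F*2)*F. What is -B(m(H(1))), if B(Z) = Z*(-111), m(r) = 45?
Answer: 4995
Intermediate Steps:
H(F) = 2*F² (H(F) = (2*F)*F = 2*F²)
B(Z) = -111*Z
-B(m(H(1))) = -(-111)*45 = -1*(-4995) = 4995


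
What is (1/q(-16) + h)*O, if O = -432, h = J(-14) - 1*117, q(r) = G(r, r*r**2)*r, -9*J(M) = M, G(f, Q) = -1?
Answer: 49845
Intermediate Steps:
J(M) = -M/9
q(r) = -r
h = -1039/9 (h = -1/9*(-14) - 1*117 = 14/9 - 117 = -1039/9 ≈ -115.44)
(1/q(-16) + h)*O = (1/(-1*(-16)) - 1039/9)*(-432) = (1/16 - 1039/9)*(-432) = -16615/144*(-432) = 49845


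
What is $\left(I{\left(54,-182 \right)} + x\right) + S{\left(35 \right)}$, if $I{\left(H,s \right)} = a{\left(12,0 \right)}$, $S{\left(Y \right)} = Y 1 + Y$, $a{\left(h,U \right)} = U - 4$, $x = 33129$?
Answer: $33195$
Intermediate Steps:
$a{\left(h,U \right)} = -4 + U$
$S{\left(Y \right)} = 2 Y$ ($S{\left(Y \right)} = Y + Y = 2 Y$)
$I{\left(H,s \right)} = -4$ ($I{\left(H,s \right)} = -4 + 0 = -4$)
$\left(I{\left(54,-182 \right)} + x\right) + S{\left(35 \right)} = \left(-4 + 33129\right) + 2 \cdot 35 = 33125 + 70 = 33195$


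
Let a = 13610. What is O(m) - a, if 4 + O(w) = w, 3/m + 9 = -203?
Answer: -2886171/212 ≈ -13614.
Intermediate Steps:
m = -3/212 (m = 3/(-9 - 203) = 3/(-212) = 3*(-1/212) = -3/212 ≈ -0.014151)
O(w) = -4 + w
O(m) - a = (-4 - 3/212) - 1*13610 = -851/212 - 13610 = -2886171/212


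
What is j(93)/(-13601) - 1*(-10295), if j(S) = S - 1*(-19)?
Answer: 20003169/1943 ≈ 10295.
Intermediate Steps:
j(S) = 19 + S (j(S) = S + 19 = 19 + S)
j(93)/(-13601) - 1*(-10295) = (19 + 93)/(-13601) - 1*(-10295) = 112*(-1/13601) + 10295 = -16/1943 + 10295 = 20003169/1943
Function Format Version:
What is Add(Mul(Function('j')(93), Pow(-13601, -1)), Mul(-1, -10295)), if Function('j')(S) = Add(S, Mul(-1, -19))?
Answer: Rational(20003169, 1943) ≈ 10295.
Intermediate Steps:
Function('j')(S) = Add(19, S) (Function('j')(S) = Add(S, 19) = Add(19, S))
Add(Mul(Function('j')(93), Pow(-13601, -1)), Mul(-1, -10295)) = Add(Mul(Add(19, 93), Pow(-13601, -1)), Mul(-1, -10295)) = Add(Mul(112, Rational(-1, 13601)), 10295) = Add(Rational(-16, 1943), 10295) = Rational(20003169, 1943)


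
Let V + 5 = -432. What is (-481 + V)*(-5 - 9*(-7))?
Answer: -53244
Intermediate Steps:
V = -437 (V = -5 - 432 = -437)
(-481 + V)*(-5 - 9*(-7)) = (-481 - 437)*(-5 - 9*(-7)) = -918*(-5 + 63) = -918*58 = -53244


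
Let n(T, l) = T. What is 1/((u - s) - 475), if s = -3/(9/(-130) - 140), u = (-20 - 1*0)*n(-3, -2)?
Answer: -18209/7557125 ≈ -0.0024095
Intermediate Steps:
u = 60 (u = (-20 - 1*0)*(-3) = (-20 + 0)*(-3) = -20*(-3) = 60)
s = 390/18209 (s = -3/(9*(-1/130) - 140) = -3/(-9/130 - 140) = -3/(-18209/130) = -3*(-130/18209) = 390/18209 ≈ 0.021418)
1/((u - s) - 475) = 1/((60 - 1*390/18209) - 475) = 1/((60 - 390/18209) - 475) = 1/(1092150/18209 - 475) = 1/(-7557125/18209) = -18209/7557125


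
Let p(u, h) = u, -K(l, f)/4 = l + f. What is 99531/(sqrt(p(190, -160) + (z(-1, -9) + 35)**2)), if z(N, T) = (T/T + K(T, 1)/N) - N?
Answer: 99531*sqrt(215)/215 ≈ 6788.0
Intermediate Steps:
K(l, f) = -4*f - 4*l (K(l, f) = -4*(l + f) = -4*(f + l) = -4*f - 4*l)
z(N, T) = 1 - N + (-4 - 4*T)/N (z(N, T) = (T/T + (-4*1 - 4*T)/N) - N = (1 + (-4 - 4*T)/N) - N = 1 - N + (-4 - 4*T)/N)
99531/(sqrt(p(190, -160) + (z(-1, -9) + 35)**2)) = 99531/(sqrt(190 + ((-4 - 4*(-9) - (1 - 1*(-1)))/(-1) + 35)**2)) = 99531/(sqrt(190 + (-(-4 + 36 - (1 + 1)) + 35)**2)) = 99531/(sqrt(190 + (-(-4 + 36 - 1*2) + 35)**2)) = 99531/(sqrt(190 + (-(-4 + 36 - 2) + 35)**2)) = 99531/(sqrt(190 + (-1*30 + 35)**2)) = 99531/(sqrt(190 + (-30 + 35)**2)) = 99531/(sqrt(190 + 5**2)) = 99531/(sqrt(190 + 25)) = 99531/(sqrt(215)) = 99531*(sqrt(215)/215) = 99531*sqrt(215)/215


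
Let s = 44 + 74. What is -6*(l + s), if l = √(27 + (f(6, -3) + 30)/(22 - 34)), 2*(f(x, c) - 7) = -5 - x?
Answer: -708 - 3*√390/2 ≈ -737.62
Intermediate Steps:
s = 118
f(x, c) = 9/2 - x/2 (f(x, c) = 7 + (-5 - x)/2 = 7 + (-5/2 - x/2) = 9/2 - x/2)
l = √390/4 (l = √(27 + ((9/2 - ½*6) + 30)/(22 - 34)) = √(27 + ((9/2 - 3) + 30)/(-12)) = √(27 + (3/2 + 30)*(-1/12)) = √(27 + (63/2)*(-1/12)) = √(27 - 21/8) = √(195/8) = √390/4 ≈ 4.9371)
-6*(l + s) = -6*(√390/4 + 118) = -6*(118 + √390/4) = -708 - 3*√390/2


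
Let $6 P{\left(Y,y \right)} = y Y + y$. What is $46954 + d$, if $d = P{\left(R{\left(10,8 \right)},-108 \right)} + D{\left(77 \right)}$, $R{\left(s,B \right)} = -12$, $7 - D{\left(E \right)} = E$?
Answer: $47082$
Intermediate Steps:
$D{\left(E \right)} = 7 - E$
$P{\left(Y,y \right)} = \frac{y}{6} + \frac{Y y}{6}$ ($P{\left(Y,y \right)} = \frac{y Y + y}{6} = \frac{Y y + y}{6} = \frac{y + Y y}{6} = \frac{y}{6} + \frac{Y y}{6}$)
$d = 128$ ($d = \frac{1}{6} \left(-108\right) \left(1 - 12\right) + \left(7 - 77\right) = \frac{1}{6} \left(-108\right) \left(-11\right) + \left(7 - 77\right) = 198 - 70 = 128$)
$46954 + d = 46954 + 128 = 47082$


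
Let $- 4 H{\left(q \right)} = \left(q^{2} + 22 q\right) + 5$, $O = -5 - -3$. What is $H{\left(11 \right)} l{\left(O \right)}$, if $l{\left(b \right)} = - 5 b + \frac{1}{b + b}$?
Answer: $-897$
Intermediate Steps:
$O = -2$ ($O = -5 + 3 = -2$)
$l{\left(b \right)} = \frac{1}{2 b} - 5 b$ ($l{\left(b \right)} = - 5 b + \frac{1}{2 b} = \frac{1}{2 b} - 5 b$)
$H{\left(q \right)} = - \frac{5}{4} - \frac{11 q}{2} - \frac{q^{2}}{4}$ ($H{\left(q \right)} = - \frac{\left(q^{2} + 22 q\right) + 5}{4} = - \frac{5 + q^{2} + 22 q}{4} = - \frac{5}{4} - \frac{11 q}{2} - \frac{q^{2}}{4}$)
$H{\left(11 \right)} l{\left(O \right)} = \left(- \frac{5}{4} - \frac{121}{2} - \frac{11^{2}}{4}\right) \left(\frac{1}{2 \left(-2\right)} - -10\right) = \left(- \frac{5}{4} - \frac{121}{2} - \frac{121}{4}\right) \left(\frac{1}{2} \left(- \frac{1}{2}\right) + 10\right) = \left(- \frac{5}{4} - \frac{121}{2} - \frac{121}{4}\right) \left(- \frac{1}{4} + 10\right) = \left(-92\right) \frac{39}{4} = -897$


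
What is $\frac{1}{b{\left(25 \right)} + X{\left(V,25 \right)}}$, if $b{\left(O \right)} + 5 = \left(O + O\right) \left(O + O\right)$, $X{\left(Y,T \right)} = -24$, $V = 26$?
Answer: $\frac{1}{2471} \approx 0.00040469$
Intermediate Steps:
$b{\left(O \right)} = -5 + 4 O^{2}$ ($b{\left(O \right)} = -5 + \left(O + O\right) \left(O + O\right) = -5 + 2 O 2 O = -5 + 4 O^{2}$)
$\frac{1}{b{\left(25 \right)} + X{\left(V,25 \right)}} = \frac{1}{\left(-5 + 4 \cdot 25^{2}\right) - 24} = \frac{1}{\left(-5 + 4 \cdot 625\right) - 24} = \frac{1}{\left(-5 + 2500\right) - 24} = \frac{1}{2495 - 24} = \frac{1}{2471}$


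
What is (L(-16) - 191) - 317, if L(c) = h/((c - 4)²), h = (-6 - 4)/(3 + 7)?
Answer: -203201/400 ≈ -508.00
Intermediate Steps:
h = -1 (h = -10/10 = -10*⅒ = -1)
L(c) = -1/(-4 + c)² (L(c) = -1/((c - 4)²) = -1/((-4 + c)²) = -1/(-4 + c)²)
(L(-16) - 191) - 317 = (-1/(-4 - 16)² - 191) - 317 = (-1/(-20)² - 191) - 317 = (-1*1/400 - 191) - 317 = (-1/400 - 191) - 317 = -76401/400 - 317 = -203201/400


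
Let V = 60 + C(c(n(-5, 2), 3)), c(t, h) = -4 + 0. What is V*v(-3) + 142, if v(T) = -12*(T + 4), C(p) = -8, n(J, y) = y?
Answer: -482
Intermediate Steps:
c(t, h) = -4
v(T) = -48 - 12*T (v(T) = -12*(4 + T) = -48 - 12*T)
V = 52 (V = 60 - 8 = 52)
V*v(-3) + 142 = 52*(-48 - 12*(-3)) + 142 = 52*(-48 + 36) + 142 = 52*(-12) + 142 = -624 + 142 = -482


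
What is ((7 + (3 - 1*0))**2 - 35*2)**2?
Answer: 900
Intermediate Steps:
((7 + (3 - 1*0))**2 - 35*2)**2 = ((7 + (3 + 0))**2 - 70)**2 = ((7 + 3)**2 - 70)**2 = (10**2 - 70)**2 = (100 - 70)**2 = 30**2 = 900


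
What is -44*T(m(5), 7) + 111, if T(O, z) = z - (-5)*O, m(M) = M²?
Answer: -5697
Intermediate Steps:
T(O, z) = z + 5*O
-44*T(m(5), 7) + 111 = -44*(7 + 5*5²) + 111 = -44*(7 + 5*25) + 111 = -44*(7 + 125) + 111 = -44*132 + 111 = -5808 + 111 = -5697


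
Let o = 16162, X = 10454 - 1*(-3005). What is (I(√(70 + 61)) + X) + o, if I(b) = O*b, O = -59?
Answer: 29621 - 59*√131 ≈ 28946.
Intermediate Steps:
I(b) = -59*b
X = 13459 (X = 10454 + 3005 = 13459)
(I(√(70 + 61)) + X) + o = (-59*√(70 + 61) + 13459) + 16162 = (-59*√131 + 13459) + 16162 = (13459 - 59*√131) + 16162 = 29621 - 59*√131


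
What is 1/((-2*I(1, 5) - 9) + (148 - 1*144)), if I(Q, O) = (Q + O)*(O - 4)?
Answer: -1/17 ≈ -0.058824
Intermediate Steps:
I(Q, O) = (-4 + O)*(O + Q) (I(Q, O) = (O + Q)*(-4 + O) = (-4 + O)*(O + Q))
1/((-2*I(1, 5) - 9) + (148 - 1*144)) = 1/((-2*(5² - 4*5 - 4*1 + 5*1) - 9) + (148 - 1*144)) = 1/((-2*(25 - 20 - 4 + 5) - 9) + (148 - 144)) = 1/((-2*6 - 9) + 4) = 1/((-12 - 9) + 4) = 1/(-21 + 4) = 1/(-17) = -1/17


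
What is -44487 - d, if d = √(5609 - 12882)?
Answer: -44487 - I*√7273 ≈ -44487.0 - 85.282*I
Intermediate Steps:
d = I*√7273 (d = √(-7273) = I*√7273 ≈ 85.282*I)
-44487 - d = -44487 - I*√7273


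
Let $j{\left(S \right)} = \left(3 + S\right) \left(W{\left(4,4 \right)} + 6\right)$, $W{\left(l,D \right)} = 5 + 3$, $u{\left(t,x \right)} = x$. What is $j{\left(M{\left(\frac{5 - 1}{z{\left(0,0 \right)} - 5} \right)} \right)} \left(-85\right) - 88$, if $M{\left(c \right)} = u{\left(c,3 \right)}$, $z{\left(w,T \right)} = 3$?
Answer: $-7228$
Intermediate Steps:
$W{\left(l,D \right)} = 8$
$M{\left(c \right)} = 3$
$j{\left(S \right)} = 42 + 14 S$ ($j{\left(S \right)} = \left(3 + S\right) \left(8 + 6\right) = \left(3 + S\right) 14 = 42 + 14 S$)
$j{\left(M{\left(\frac{5 - 1}{z{\left(0,0 \right)} - 5} \right)} \right)} \left(-85\right) - 88 = \left(42 + 14 \cdot 3\right) \left(-85\right) - 88 = \left(42 + 42\right) \left(-85\right) - 88 = 84 \left(-85\right) - 88 = -7140 - 88 = -7228$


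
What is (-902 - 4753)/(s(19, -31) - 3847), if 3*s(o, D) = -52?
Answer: 16965/11593 ≈ 1.4634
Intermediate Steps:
s(o, D) = -52/3 (s(o, D) = (1/3)*(-52) = -52/3)
(-902 - 4753)/(s(19, -31) - 3847) = (-902 - 4753)/(-52/3 - 3847) = -5655/(-11593/3) = -5655*(-3/11593) = 16965/11593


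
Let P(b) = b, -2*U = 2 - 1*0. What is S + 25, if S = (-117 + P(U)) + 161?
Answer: 68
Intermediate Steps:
U = -1 (U = -(2 - 1*0)/2 = -(2 + 0)/2 = -½*2 = -1)
S = 43 (S = (-117 - 1) + 161 = -118 + 161 = 43)
S + 25 = 43 + 25 = 68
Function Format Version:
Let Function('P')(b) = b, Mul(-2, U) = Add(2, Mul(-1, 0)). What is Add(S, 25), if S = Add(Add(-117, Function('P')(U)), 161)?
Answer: 68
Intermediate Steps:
U = -1 (U = Mul(Rational(-1, 2), Add(2, Mul(-1, 0))) = Mul(Rational(-1, 2), Add(2, 0)) = Mul(Rational(-1, 2), 2) = -1)
S = 43 (S = Add(Add(-117, -1), 161) = Add(-118, 161) = 43)
Add(S, 25) = Add(43, 25) = 68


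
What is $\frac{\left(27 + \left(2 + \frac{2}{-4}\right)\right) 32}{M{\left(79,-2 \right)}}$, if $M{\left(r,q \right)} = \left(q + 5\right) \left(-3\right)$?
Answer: $- \frac{304}{3} \approx -101.33$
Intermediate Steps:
$M{\left(r,q \right)} = -15 - 3 q$ ($M{\left(r,q \right)} = \left(5 + q\right) \left(-3\right) = -15 - 3 q$)
$\frac{\left(27 + \left(2 + \frac{2}{-4}\right)\right) 32}{M{\left(79,-2 \right)}} = \frac{\left(27 + \left(2 + \frac{2}{-4}\right)\right) 32}{-15 - -6} = \frac{\left(27 + \left(2 + 2 \left(- \frac{1}{4}\right)\right)\right) 32}{-15 + 6} = \frac{\left(27 + \left(2 - \frac{1}{2}\right)\right) 32}{-9} = \left(27 + \frac{3}{2}\right) 32 \left(- \frac{1}{9}\right) = \frac{57}{2} \cdot 32 \left(- \frac{1}{9}\right) = 912 \left(- \frac{1}{9}\right) = - \frac{304}{3}$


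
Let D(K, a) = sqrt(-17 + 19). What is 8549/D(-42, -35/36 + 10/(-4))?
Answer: 8549*sqrt(2)/2 ≈ 6045.1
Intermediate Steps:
D(K, a) = sqrt(2)
8549/D(-42, -35/36 + 10/(-4)) = 8549/(sqrt(2)) = 8549*(sqrt(2)/2) = 8549*sqrt(2)/2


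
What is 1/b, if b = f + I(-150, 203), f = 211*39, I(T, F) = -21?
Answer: 1/8208 ≈ 0.00012183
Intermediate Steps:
f = 8229
b = 8208 (b = 8229 - 21 = 8208)
1/b = 1/8208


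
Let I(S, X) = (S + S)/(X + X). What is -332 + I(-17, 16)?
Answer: -5329/16 ≈ -333.06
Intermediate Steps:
I(S, X) = S/X (I(S, X) = (2*S)/((2*X)) = (2*S)*(1/(2*X)) = S/X)
-332 + I(-17, 16) = -332 - 17/16 = -5329/16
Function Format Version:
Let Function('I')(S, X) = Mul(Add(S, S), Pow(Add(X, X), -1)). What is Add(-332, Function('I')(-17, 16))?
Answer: Rational(-5329, 16) ≈ -333.06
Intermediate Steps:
Function('I')(S, X) = Mul(S, Pow(X, -1)) (Function('I')(S, X) = Mul(Mul(2, S), Pow(Mul(2, X), -1)) = Mul(Mul(2, S), Mul(Rational(1, 2), Pow(X, -1))) = Mul(S, Pow(X, -1)))
Add(-332, Function('I')(-17, 16)) = Add(-332, Mul(-17, Pow(16, -1))) = Add(-332, Mul(-17, Rational(1, 16))) = Add(-332, Rational(-17, 16)) = Rational(-5329, 16)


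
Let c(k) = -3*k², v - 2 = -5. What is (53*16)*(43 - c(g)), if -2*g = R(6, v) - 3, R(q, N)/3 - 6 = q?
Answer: 729068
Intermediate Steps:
v = -3 (v = 2 - 5 = -3)
R(q, N) = 18 + 3*q
g = -33/2 (g = -((18 + 3*6) - 3)/2 = -((18 + 18) - 3)/2 = -(36 - 3)/2 = -½*33 = -33/2 ≈ -16.500)
(53*16)*(43 - c(g)) = (53*16)*(43 - (-3)*(-33/2)²) = 848*(43 - (-3)*1089/4) = 848*(43 - 1*(-3267/4)) = 848*(43 + 3267/4) = 848*(3439/4) = 729068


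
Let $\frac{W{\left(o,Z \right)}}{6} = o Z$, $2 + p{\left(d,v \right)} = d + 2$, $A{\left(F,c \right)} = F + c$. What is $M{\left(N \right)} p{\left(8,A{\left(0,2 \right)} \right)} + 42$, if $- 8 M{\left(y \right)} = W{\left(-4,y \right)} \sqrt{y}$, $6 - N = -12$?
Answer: $42 + 1296 \sqrt{2} \approx 1874.8$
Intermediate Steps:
$p{\left(d,v \right)} = d$ ($p{\left(d,v \right)} = -2 + \left(d + 2\right) = -2 + \left(2 + d\right) = d$)
$N = 18$ ($N = 6 - -12 = 6 + 12 = 18$)
$W{\left(o,Z \right)} = 6 Z o$ ($W{\left(o,Z \right)} = 6 o Z = 6 Z o$)
$M{\left(y \right)} = 3 y^{\frac{3}{2}}$ ($M{\left(y \right)} = - \frac{6 y \left(-4\right) \sqrt{y}}{8} = - \frac{- 24 y \sqrt{y}}{8} = - \frac{\left(-24\right) y^{\frac{3}{2}}}{8} = 3 y^{\frac{3}{2}}$)
$M{\left(N \right)} p{\left(8,A{\left(0,2 \right)} \right)} + 42 = 3 \cdot 18^{\frac{3}{2}} \cdot 8 + 42 = 3 \cdot 54 \sqrt{2} \cdot 8 + 42 = 162 \sqrt{2} \cdot 8 + 42 = 1296 \sqrt{2} + 42 = 42 + 1296 \sqrt{2}$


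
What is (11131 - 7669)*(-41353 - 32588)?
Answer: -255983742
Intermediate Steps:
(11131 - 7669)*(-41353 - 32588) = 3462*(-73941) = -255983742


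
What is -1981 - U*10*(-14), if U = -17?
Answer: -4361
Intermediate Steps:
-1981 - U*10*(-14) = -1981 - (-17*10)*(-14) = -1981 - (-170)*(-14) = -1981 - 1*2380 = -1981 - 2380 = -4361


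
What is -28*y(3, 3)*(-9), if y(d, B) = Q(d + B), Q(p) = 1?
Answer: 252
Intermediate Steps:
y(d, B) = 1
-28*y(3, 3)*(-9) = -28*1*(-9) = -28*(-9) = 252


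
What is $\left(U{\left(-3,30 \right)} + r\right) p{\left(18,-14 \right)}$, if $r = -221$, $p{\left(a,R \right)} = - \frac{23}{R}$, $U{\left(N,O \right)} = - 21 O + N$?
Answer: $-1403$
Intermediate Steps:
$U{\left(N,O \right)} = N - 21 O$
$\left(U{\left(-3,30 \right)} + r\right) p{\left(18,-14 \right)} = \left(\left(-3 - 630\right) - 221\right) \left(- \frac{23}{-14}\right) = \left(\left(-3 - 630\right) - 221\right) \left(\left(-23\right) \left(- \frac{1}{14}\right)\right) = \left(-633 - 221\right) \frac{23}{14} = \left(-854\right) \frac{23}{14} = -1403$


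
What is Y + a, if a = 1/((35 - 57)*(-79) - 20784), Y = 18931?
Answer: 360559825/19046 ≈ 18931.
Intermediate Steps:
a = -1/19046 (a = 1/(-22*(-79) - 20784) = 1/(1738 - 20784) = 1/(-19046) = -1/19046 ≈ -5.2504e-5)
Y + a = 18931 - 1/19046 = 360559825/19046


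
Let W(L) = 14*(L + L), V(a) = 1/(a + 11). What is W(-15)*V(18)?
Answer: -420/29 ≈ -14.483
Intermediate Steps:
V(a) = 1/(11 + a)
W(L) = 28*L (W(L) = 14*(2*L) = 28*L)
W(-15)*V(18) = (28*(-15))/(11 + 18) = -420/29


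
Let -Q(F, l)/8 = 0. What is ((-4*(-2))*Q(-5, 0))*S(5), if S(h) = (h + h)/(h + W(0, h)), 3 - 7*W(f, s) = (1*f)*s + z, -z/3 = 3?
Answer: 0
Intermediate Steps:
z = -9 (z = -3*3 = -9)
Q(F, l) = 0 (Q(F, l) = -8*0 = 0)
W(f, s) = 12/7 - f*s/7 (W(f, s) = 3/7 - ((1*f)*s - 9)/7 = 3/7 - (f*s - 9)/7 = 3/7 - (-9 + f*s)/7 = 3/7 + (9/7 - f*s/7) = 12/7 - f*s/7)
S(h) = 2*h/(12/7 + h) (S(h) = (h + h)/(h + (12/7 - 1/7*0*h)) = (2*h)/(h + (12/7 + 0)) = (2*h)/(h + 12/7) = (2*h)/(12/7 + h) = 2*h/(12/7 + h))
((-4*(-2))*Q(-5, 0))*S(5) = (-4*(-2)*0)*(14*5/(12 + 7*5)) = (8*0)*(14*5/(12 + 35)) = 0*(14*5/47) = 0*(14*5*(1/47)) = 0*(70/47) = 0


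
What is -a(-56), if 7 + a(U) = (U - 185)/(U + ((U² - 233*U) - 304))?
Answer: 111009/15824 ≈ 7.0152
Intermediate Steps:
a(U) = -7 + (-185 + U)/(-304 + U² - 232*U) (a(U) = -7 + (U - 185)/(U + ((U² - 233*U) - 304)) = -7 + (-185 + U)/(U + (-304 + U² - 233*U)) = -7 + (-185 + U)/(-304 + U² - 232*U))
-a(-56) = -(-1943 - 1625*(-56) + 7*(-56)²)/(304 - 1*(-56)² + 232*(-56)) = -(-1943 + 91000 + 7*3136)/(304 - 1*3136 - 12992) = -(-1943 + 91000 + 21952)/(304 - 3136 - 12992) = -111009/(-15824) = -(-1)*111009/15824 = -1*(-111009/15824) = 111009/15824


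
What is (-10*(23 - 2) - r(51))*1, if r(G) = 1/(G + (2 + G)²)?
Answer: -600601/2860 ≈ -210.00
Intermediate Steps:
(-10*(23 - 2) - r(51))*1 = (-10*(23 - 2) - 1/(51 + (2 + 51)²))*1 = (-10*21 - 1/(51 + 53²))*1 = (-210 - 1/(51 + 2809))*1 = (-210 - 1/2860)*1 = -600601/2860*1 = -600601/2860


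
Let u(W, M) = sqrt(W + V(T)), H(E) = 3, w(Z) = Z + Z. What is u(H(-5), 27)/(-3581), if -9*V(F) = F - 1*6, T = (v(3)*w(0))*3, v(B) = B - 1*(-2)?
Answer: -sqrt(33)/10743 ≈ -0.00053473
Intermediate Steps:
v(B) = 2 + B (v(B) = B + 2 = 2 + B)
w(Z) = 2*Z
T = 0 (T = ((2 + 3)*(2*0))*3 = (5*0)*3 = 0*3 = 0)
V(F) = 2/3 - F/9 (V(F) = -(F - 1*6)/9 = -(F - 6)/9 = -(-6 + F)/9 = 2/3 - F/9)
u(W, M) = sqrt(2/3 + W) (u(W, M) = sqrt(W + (2/3 - 1/9*0)) = sqrt(W + (2/3 + 0)) = sqrt(W + 2/3) = sqrt(2/3 + W))
u(H(-5), 27)/(-3581) = (sqrt(6 + 9*3)/3)/(-3581) = (sqrt(6 + 27)/3)*(-1/3581) = (sqrt(33)/3)*(-1/3581) = -sqrt(33)/10743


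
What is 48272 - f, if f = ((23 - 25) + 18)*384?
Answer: 42128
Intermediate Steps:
f = 6144 (f = (-2 + 18)*384 = 16*384 = 6144)
48272 - f = 48272 - 1*6144 = 48272 - 6144 = 42128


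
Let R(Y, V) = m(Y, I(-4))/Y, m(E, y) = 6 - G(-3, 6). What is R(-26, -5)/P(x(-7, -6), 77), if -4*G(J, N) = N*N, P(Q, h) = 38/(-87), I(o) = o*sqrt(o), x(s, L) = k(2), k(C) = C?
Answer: 1305/988 ≈ 1.3209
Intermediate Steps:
x(s, L) = 2
I(o) = o**(3/2)
P(Q, h) = -38/87 (P(Q, h) = 38*(-1/87) = -38/87)
G(J, N) = -N**2/4 (G(J, N) = -N*N/4 = -N**2/4)
m(E, y) = 15 (m(E, y) = 6 - (-1)*6**2/4 = 6 - (-1)*36/4 = 6 - 1*(-9) = 6 + 9 = 15)
R(Y, V) = 15/Y
R(-26, -5)/P(x(-7, -6), 77) = (15/(-26))/(-38/87) = (15*(-1/26))*(-87/38) = -15/26*(-87/38) = 1305/988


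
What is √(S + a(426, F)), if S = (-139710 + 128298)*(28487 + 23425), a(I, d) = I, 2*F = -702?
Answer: I*√592419318 ≈ 24340.0*I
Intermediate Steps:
F = -351 (F = (½)*(-702) = -351)
S = -592419744 (S = -11412*51912 = -592419744)
√(S + a(426, F)) = √(-592419744 + 426) = √(-592419318) = I*√592419318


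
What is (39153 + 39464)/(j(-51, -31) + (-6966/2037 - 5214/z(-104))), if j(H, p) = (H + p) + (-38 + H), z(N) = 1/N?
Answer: 53380943/368073393 ≈ 0.14503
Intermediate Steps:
j(H, p) = -38 + p + 2*H
(39153 + 39464)/(j(-51, -31) + (-6966/2037 - 5214/z(-104))) = (39153 + 39464)/((-38 - 31 + 2*(-51)) + (-6966/2037 - 5214/(1/(-104)))) = 78617/((-38 - 31 - 102) + (-6966*1/2037 - 5214/(-1/104))) = 78617/(-171 + (-2322/679 - 5214*(-104))) = 78617/(-171 + (-2322/679 + 542256)) = 78617/(-171 + 368189502/679) = 78617/(368073393/679) = 78617*(679/368073393) = 53380943/368073393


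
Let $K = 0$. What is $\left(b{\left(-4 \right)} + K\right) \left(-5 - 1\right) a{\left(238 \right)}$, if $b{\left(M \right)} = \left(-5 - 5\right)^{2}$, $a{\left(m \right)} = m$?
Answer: $-142800$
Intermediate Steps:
$b{\left(M \right)} = 100$ ($b{\left(M \right)} = \left(-10\right)^{2} = 100$)
$\left(b{\left(-4 \right)} + K\right) \left(-5 - 1\right) a{\left(238 \right)} = \left(100 + 0\right) \left(-5 - 1\right) 238 = 100 \left(-6\right) 238 = \left(-600\right) 238 = -142800$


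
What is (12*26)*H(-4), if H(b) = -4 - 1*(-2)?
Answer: -624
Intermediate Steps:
H(b) = -2 (H(b) = -4 + 2 = -2)
(12*26)*H(-4) = (12*26)*(-2) = 312*(-2) = -624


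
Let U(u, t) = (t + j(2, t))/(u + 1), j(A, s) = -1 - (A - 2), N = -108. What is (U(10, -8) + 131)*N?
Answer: -154656/11 ≈ -14060.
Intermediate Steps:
j(A, s) = 1 - A (j(A, s) = -1 - (-2 + A) = -1 + (2 - A) = 1 - A)
U(u, t) = (-1 + t)/(1 + u) (U(u, t) = (t + (1 - 1*2))/(u + 1) = (t + (1 - 2))/(1 + u) = (t - 1)/(1 + u) = (-1 + t)/(1 + u))
(U(10, -8) + 131)*N = ((-1 - 8)/(1 + 10) + 131)*(-108) = (-9/11 + 131)*(-108) = (1432/11)*(-108) = -154656/11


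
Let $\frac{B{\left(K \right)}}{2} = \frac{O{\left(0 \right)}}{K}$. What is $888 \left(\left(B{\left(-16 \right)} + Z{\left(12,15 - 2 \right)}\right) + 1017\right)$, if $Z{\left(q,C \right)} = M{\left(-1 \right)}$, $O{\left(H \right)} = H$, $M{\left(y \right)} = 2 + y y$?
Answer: $905760$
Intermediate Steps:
$M{\left(y \right)} = 2 + y^{2}$
$Z{\left(q,C \right)} = 3$ ($Z{\left(q,C \right)} = 2 + \left(-1\right)^{2} = 2 + 1 = 3$)
$B{\left(K \right)} = 0$ ($B{\left(K \right)} = 2 \frac{0}{K} = 2 \cdot 0 = 0$)
$888 \left(\left(B{\left(-16 \right)} + Z{\left(12,15 - 2 \right)}\right) + 1017\right) = 888 \left(\left(0 + 3\right) + 1017\right) = 888 \left(3 + 1017\right) = 888 \cdot 1020 = 905760$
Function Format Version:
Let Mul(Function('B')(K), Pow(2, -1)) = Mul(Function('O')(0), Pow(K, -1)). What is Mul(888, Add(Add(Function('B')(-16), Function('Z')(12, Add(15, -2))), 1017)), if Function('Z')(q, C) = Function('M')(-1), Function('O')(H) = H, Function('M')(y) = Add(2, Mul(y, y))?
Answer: 905760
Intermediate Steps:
Function('M')(y) = Add(2, Pow(y, 2))
Function('Z')(q, C) = 3 (Function('Z')(q, C) = Add(2, Pow(-1, 2)) = Add(2, 1) = 3)
Function('B')(K) = 0 (Function('B')(K) = Mul(2, Mul(0, Pow(K, -1))) = Mul(2, 0) = 0)
Mul(888, Add(Add(Function('B')(-16), Function('Z')(12, Add(15, -2))), 1017)) = Mul(888, Add(Add(0, 3), 1017)) = Mul(888, Add(3, 1017)) = Mul(888, 1020) = 905760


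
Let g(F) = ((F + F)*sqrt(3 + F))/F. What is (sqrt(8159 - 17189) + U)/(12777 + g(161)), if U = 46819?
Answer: (46819 + I*sqrt(9030))/(12777 + 4*sqrt(41)) ≈ 3.657 + 0.0074224*I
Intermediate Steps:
g(F) = 2*sqrt(3 + F) (g(F) = ((2*F)*sqrt(3 + F))/F = (2*F*sqrt(3 + F))/F = 2*sqrt(3 + F))
(sqrt(8159 - 17189) + U)/(12777 + g(161)) = (sqrt(8159 - 17189) + 46819)/(12777 + 2*sqrt(3 + 161)) = (sqrt(-9030) + 46819)/(12777 + 2*sqrt(164)) = (I*sqrt(9030) + 46819)/(12777 + 2*(2*sqrt(41))) = (46819 + I*sqrt(9030))/(12777 + 4*sqrt(41))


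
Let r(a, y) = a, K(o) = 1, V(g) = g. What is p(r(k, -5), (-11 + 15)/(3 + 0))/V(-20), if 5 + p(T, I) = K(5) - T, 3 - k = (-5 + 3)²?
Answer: 3/20 ≈ 0.15000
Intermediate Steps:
k = -1 (k = 3 - (-5 + 3)² = 3 - 1*(-2)² = 3 - 1*4 = 3 - 4 = -1)
p(T, I) = -4 - T (p(T, I) = -5 + (1 - T) = -4 - T)
p(r(k, -5), (-11 + 15)/(3 + 0))/V(-20) = (-4 - 1*(-1))/(-20) = (-4 + 1)*(-1/20) = -3*(-1/20) = 3/20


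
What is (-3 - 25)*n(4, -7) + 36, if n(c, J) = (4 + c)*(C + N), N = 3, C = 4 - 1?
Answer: -1308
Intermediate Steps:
C = 3
n(c, J) = 24 + 6*c (n(c, J) = (4 + c)*(3 + 3) = (4 + c)*6 = 24 + 6*c)
(-3 - 25)*n(4, -7) + 36 = (-3 - 25)*(24 + 6*4) + 36 = -28*(24 + 24) + 36 = -28*48 + 36 = -1344 + 36 = -1308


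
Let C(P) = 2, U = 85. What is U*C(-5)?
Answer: 170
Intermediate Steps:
U*C(-5) = 85*2 = 170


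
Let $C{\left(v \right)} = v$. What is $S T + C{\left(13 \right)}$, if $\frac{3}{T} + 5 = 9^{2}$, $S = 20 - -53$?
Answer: $\frac{1207}{76} \approx 15.882$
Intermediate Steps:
$S = 73$ ($S = 20 + 53 = 73$)
$T = \frac{3}{76}$ ($T = \frac{3}{-5 + 9^{2}} = \frac{3}{-5 + 81} = \frac{3}{76} \approx 0.039474$)
$S T + C{\left(13 \right)} = 73 \cdot \frac{3}{76} + 13 = \frac{219}{76} + 13 = \frac{1207}{76}$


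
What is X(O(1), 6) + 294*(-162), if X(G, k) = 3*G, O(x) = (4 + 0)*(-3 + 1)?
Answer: -47652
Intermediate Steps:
O(x) = -8 (O(x) = 4*(-2) = -8)
X(O(1), 6) + 294*(-162) = 3*(-8) + 294*(-162) = -24 - 47628 = -47652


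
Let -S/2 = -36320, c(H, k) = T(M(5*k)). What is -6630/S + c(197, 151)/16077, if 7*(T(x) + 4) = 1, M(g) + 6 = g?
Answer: -24936495/272494432 ≈ -0.091512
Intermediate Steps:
M(g) = -6 + g
T(x) = -27/7 (T(x) = -4 + (⅐)*1 = -4 + ⅐ = -27/7)
c(H, k) = -27/7
S = 72640 (S = -2*(-36320) = 72640)
-6630/S + c(197, 151)/16077 = -6630/72640 - 27/7/16077 = -6630*1/72640 - 27/7*1/16077 = -663/7264 - 9/37513 = -24936495/272494432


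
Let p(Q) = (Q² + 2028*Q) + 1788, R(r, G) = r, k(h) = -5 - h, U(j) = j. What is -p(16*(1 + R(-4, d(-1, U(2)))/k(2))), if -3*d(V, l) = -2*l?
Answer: -2617084/49 ≈ -53410.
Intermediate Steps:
d(V, l) = 2*l/3 (d(V, l) = -(-2)*l/3 = 2*l/3)
p(Q) = 1788 + Q² + 2028*Q
-p(16*(1 + R(-4, d(-1, U(2)))/k(2))) = -(1788 + (16*(1 - 4/(-5 - 1*2)))² + 2028*(16*(1 - 4/(-5 - 1*2)))) = -(1788 + (16*(1 - 4/(-5 - 2)))² + 2028*(16*(1 - 4/(-5 - 2)))) = -(1788 + (16*(1 - 4/(-7)))² + 2028*(16*(1 - 4/(-7)))) = -(1788 + (16*(1 - 4*(-⅐)))² + 2028*(16*(1 - 4*(-⅐)))) = -(1788 + (16*(1 + 4/7))² + 2028*(16*(1 + 4/7))) = -(1788 + (16*(11/7))² + 2028*(16*(11/7))) = -(1788 + (176/7)² + 2028*(176/7)) = -(1788 + 30976/49 + 356928/7) = -1*2617084/49 = -2617084/49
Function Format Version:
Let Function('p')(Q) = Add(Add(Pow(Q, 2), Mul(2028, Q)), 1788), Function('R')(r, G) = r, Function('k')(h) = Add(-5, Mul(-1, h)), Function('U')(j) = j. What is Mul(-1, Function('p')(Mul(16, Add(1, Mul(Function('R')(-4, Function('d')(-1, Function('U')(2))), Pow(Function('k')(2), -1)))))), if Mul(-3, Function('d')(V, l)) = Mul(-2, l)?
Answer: Rational(-2617084, 49) ≈ -53410.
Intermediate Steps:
Function('d')(V, l) = Mul(Rational(2, 3), l) (Function('d')(V, l) = Mul(Rational(-1, 3), Mul(-2, l)) = Mul(Rational(2, 3), l))
Function('p')(Q) = Add(1788, Pow(Q, 2), Mul(2028, Q))
Mul(-1, Function('p')(Mul(16, Add(1, Mul(Function('R')(-4, Function('d')(-1, Function('U')(2))), Pow(Function('k')(2), -1)))))) = Mul(-1, Add(1788, Pow(Mul(16, Add(1, Mul(-4, Pow(Add(-5, Mul(-1, 2)), -1)))), 2), Mul(2028, Mul(16, Add(1, Mul(-4, Pow(Add(-5, Mul(-1, 2)), -1))))))) = Mul(-1, Add(1788, Pow(Mul(16, Add(1, Mul(-4, Pow(Add(-5, -2), -1)))), 2), Mul(2028, Mul(16, Add(1, Mul(-4, Pow(Add(-5, -2), -1))))))) = Mul(-1, Add(1788, Pow(Mul(16, Add(1, Mul(-4, Pow(-7, -1)))), 2), Mul(2028, Mul(16, Add(1, Mul(-4, Pow(-7, -1))))))) = Mul(-1, Add(1788, Pow(Mul(16, Add(1, Mul(-4, Rational(-1, 7)))), 2), Mul(2028, Mul(16, Add(1, Mul(-4, Rational(-1, 7))))))) = Mul(-1, Add(1788, Pow(Mul(16, Add(1, Rational(4, 7))), 2), Mul(2028, Mul(16, Add(1, Rational(4, 7)))))) = Mul(-1, Add(1788, Pow(Mul(16, Rational(11, 7)), 2), Mul(2028, Mul(16, Rational(11, 7))))) = Mul(-1, Add(1788, Pow(Rational(176, 7), 2), Mul(2028, Rational(176, 7)))) = Mul(-1, Add(1788, Rational(30976, 49), Rational(356928, 7))) = Mul(-1, Rational(2617084, 49)) = Rational(-2617084, 49)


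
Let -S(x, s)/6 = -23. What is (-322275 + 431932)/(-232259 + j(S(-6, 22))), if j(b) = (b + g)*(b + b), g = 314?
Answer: -109657/107507 ≈ -1.0200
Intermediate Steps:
S(x, s) = 138 (S(x, s) = -6*(-23) = 138)
j(b) = 2*b*(314 + b) (j(b) = (b + 314)*(b + b) = (314 + b)*(2*b) = 2*b*(314 + b))
(-322275 + 431932)/(-232259 + j(S(-6, 22))) = (-322275 + 431932)/(-232259 + 2*138*(314 + 138)) = 109657/(-232259 + 2*138*452) = 109657/(-232259 + 124752) = 109657/(-107507) = 109657*(-1/107507) = -109657/107507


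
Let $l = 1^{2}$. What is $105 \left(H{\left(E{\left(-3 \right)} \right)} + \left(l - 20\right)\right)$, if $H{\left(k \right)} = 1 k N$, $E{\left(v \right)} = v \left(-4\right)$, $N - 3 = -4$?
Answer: $-3255$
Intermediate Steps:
$N = -1$ ($N = 3 - 4 = -1$)
$E{\left(v \right)} = - 4 v$
$H{\left(k \right)} = - k$ ($H{\left(k \right)} = 1 k \left(-1\right) = k \left(-1\right) = - k$)
$l = 1$
$105 \left(H{\left(E{\left(-3 \right)} \right)} + \left(l - 20\right)\right) = 105 \left(- \left(-4\right) \left(-3\right) + \left(1 - 20\right)\right) = 105 \left(\left(-1\right) 12 + \left(1 - 20\right)\right) = 105 \left(-12 - 19\right) = 105 \left(-31\right) = -3255$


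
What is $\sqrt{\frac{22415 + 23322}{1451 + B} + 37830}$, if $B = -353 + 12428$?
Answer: $\frac{\sqrt{6921718371742}}{13526} \approx 194.51$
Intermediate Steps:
$B = 12075$
$\sqrt{\frac{22415 + 23322}{1451 + B} + 37830} = \sqrt{\frac{22415 + 23322}{1451 + 12075} + 37830} = \sqrt{\frac{45737}{13526} + 37830} = \sqrt{\frac{511734317}{13526}} = \frac{\sqrt{6921718371742}}{13526}$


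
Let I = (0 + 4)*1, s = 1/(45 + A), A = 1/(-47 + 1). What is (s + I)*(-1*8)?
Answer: -66576/2069 ≈ -32.178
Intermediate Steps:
A = -1/46 (A = 1/(-46) = -1/46 ≈ -0.021739)
s = 46/2069 (s = 1/(45 - 1/46) = 1/(2069/46) = 46/2069 ≈ 0.022233)
I = 4 (I = 4*1 = 4)
(s + I)*(-1*8) = (46/2069 + 4)*(-1*8) = (8322/2069)*(-8) = -66576/2069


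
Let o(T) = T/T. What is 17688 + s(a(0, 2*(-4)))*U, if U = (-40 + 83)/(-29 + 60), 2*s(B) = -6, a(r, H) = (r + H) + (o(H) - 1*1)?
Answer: 548199/31 ≈ 17684.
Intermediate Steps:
o(T) = 1
a(r, H) = H + r (a(r, H) = (r + H) + (1 - 1*1) = (H + r) + (1 - 1) = (H + r) + 0 = H + r)
s(B) = -3 (s(B) = (½)*(-6) = -3)
U = 43/31 ≈ 1.3871
17688 + s(a(0, 2*(-4)))*U = 17688 - 3*43/31 = 17688 - 129/31 = 548199/31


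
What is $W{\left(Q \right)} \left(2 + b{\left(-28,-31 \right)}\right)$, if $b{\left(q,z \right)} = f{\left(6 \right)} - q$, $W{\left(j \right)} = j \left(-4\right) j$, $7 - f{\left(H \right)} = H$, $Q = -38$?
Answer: $-179056$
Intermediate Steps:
$f{\left(H \right)} = 7 - H$
$W{\left(j \right)} = - 4 j^{2}$ ($W{\left(j \right)} = - 4 j j = - 4 j^{2}$)
$b{\left(q,z \right)} = 1 - q$ ($b{\left(q,z \right)} = \left(7 - 6\right) - q = 1 - q$)
$W{\left(Q \right)} \left(2 + b{\left(-28,-31 \right)}\right) = - 4 \left(-38\right)^{2} \left(2 + \left(1 - -28\right)\right) = \left(-4\right) 1444 \left(2 + \left(1 + 28\right)\right) = - 5776 \left(2 + 29\right) = \left(-5776\right) 31 = -179056$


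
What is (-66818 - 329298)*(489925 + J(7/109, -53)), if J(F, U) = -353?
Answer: -193927302352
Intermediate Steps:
(-66818 - 329298)*(489925 + J(7/109, -53)) = (-66818 - 329298)*(489925 - 353) = -396116*489572 = -193927302352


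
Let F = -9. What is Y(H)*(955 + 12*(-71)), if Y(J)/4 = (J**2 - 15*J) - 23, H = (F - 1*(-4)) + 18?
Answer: -20188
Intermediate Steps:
H = 13 (H = (-9 - 1*(-4)) + 18 = (-9 + 4) + 18 = -5 + 18 = 13)
Y(J) = -92 - 60*J + 4*J**2 (Y(J) = 4*((J**2 - 15*J) - 23) = 4*(-23 + J**2 - 15*J) = -92 - 60*J + 4*J**2)
Y(H)*(955 + 12*(-71)) = (-92 - 60*13 + 4*13**2)*(955 + 12*(-71)) = (-92 - 780 + 4*169)*(955 - 852) = (-92 - 780 + 676)*103 = -196*103 = -20188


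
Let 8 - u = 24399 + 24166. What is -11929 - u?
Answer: 36628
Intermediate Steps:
u = -48557 (u = 8 - (24399 + 24166) = 8 - 1*48565 = 8 - 48565 = -48557)
-11929 - u = -11929 - 1*(-48557) = -11929 + 48557 = 36628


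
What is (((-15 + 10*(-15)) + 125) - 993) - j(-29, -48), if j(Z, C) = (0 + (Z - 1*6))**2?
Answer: -2258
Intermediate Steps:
j(Z, C) = (-6 + Z)**2 (j(Z, C) = (0 + (Z - 6))**2 = (0 + (-6 + Z))**2 = (-6 + Z)**2)
(((-15 + 10*(-15)) + 125) - 993) - j(-29, -48) = (((-15 + 10*(-15)) + 125) - 993) - (-6 - 29)**2 = (((-15 - 150) + 125) - 993) - 1*(-35)**2 = ((-165 + 125) - 993) - 1*1225 = (-40 - 993) - 1225 = -1033 - 1225 = -2258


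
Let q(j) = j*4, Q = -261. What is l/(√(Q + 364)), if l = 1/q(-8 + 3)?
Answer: -√103/2060 ≈ -0.0049266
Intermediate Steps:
q(j) = 4*j
l = -1/20 (l = 1/(4*(-8 + 3)) = 1/(4*(-5)) = 1/(-20) = -1/20 ≈ -0.050000)
l/(√(Q + 364)) = -1/(20*√(-261 + 364)) = -√103/103/20 = -√103/2060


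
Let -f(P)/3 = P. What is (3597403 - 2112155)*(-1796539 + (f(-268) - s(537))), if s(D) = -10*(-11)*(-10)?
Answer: -2665478044480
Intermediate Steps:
s(D) = -1100 (s(D) = 110*(-10) = -1100)
f(P) = -3*P
(3597403 - 2112155)*(-1796539 + (f(-268) - s(537))) = (3597403 - 2112155)*(-1796539 + (-3*(-268) - 1*(-1100))) = 1485248*(-1796539 + (804 + 1100)) = 1485248*(-1796539 + 1904) = 1485248*(-1794635) = -2665478044480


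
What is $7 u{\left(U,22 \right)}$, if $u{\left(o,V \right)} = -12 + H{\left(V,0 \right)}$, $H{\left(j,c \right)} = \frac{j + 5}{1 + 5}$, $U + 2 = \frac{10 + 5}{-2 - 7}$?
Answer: $- \frac{105}{2} \approx -52.5$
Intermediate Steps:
$U = - \frac{11}{3}$ ($U = -2 + \frac{10 + 5}{-2 - 7} = -2 + \frac{15}{-9} = -2 + 15 \left(- \frac{1}{9}\right) = -2 - \frac{5}{3} = - \frac{11}{3} \approx -3.6667$)
$H{\left(j,c \right)} = \frac{5}{6} + \frac{j}{6}$ ($H{\left(j,c \right)} = \frac{5 + j}{6} = \left(5 + j\right) \frac{1}{6} = \frac{5}{6} + \frac{j}{6}$)
$u{\left(o,V \right)} = - \frac{67}{6} + \frac{V}{6}$ ($u{\left(o,V \right)} = -12 + \left(\frac{5}{6} + \frac{V}{6}\right) = - \frac{67}{6} + \frac{V}{6}$)
$7 u{\left(U,22 \right)} = 7 \left(- \frac{67}{6} + \frac{1}{6} \cdot 22\right) = 7 \left(- \frac{67}{6} + \frac{11}{3}\right) = 7 \left(- \frac{15}{2}\right) = - \frac{105}{2}$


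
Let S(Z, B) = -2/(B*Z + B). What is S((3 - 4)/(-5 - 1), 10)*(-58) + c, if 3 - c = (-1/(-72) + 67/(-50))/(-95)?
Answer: 15475891/1197000 ≈ 12.929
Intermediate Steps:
c = 510613/171000 (c = 3 - (-1/(-72) + 67/(-50))/(-95) = 3 - (-1*(-1/72) + 67*(-1/50))*(-1)/95 = 3 - (1/72 - 67/50)*(-1)/95 = 3 - (-2387)*(-1)/(1800*95) = 3 - 1*2387/171000 = 3 - 2387/171000 = 510613/171000 ≈ 2.9860)
S(Z, B) = -2/(B + B*Z)
S((3 - 4)/(-5 - 1), 10)*(-58) + c = -2/(10*(1 + (3 - 4)/(-5 - 1)))*(-58) + 510613/171000 = -2*⅒/(1 - 1/(-6))*(-58) + 510613/171000 = -2*⅒/(1 - 1*(-⅙))*(-58) + 510613/171000 = -2*⅒/(1 + ⅙)*(-58) + 510613/171000 = -2*⅒/7/6*(-58) + 510613/171000 = -2*⅒*6/7*(-58) + 510613/171000 = -6/35*(-58) + 510613/171000 = 348/35 + 510613/171000 = 15475891/1197000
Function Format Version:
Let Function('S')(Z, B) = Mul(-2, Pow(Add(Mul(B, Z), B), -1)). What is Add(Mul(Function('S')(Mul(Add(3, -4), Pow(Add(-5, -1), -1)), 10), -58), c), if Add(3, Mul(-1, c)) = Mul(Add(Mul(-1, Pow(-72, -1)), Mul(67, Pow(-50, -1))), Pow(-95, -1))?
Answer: Rational(15475891, 1197000) ≈ 12.929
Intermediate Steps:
c = Rational(510613, 171000) (c = Add(3, Mul(-1, Mul(Add(Mul(-1, Pow(-72, -1)), Mul(67, Pow(-50, -1))), Pow(-95, -1)))) = Add(3, Mul(-1, Mul(Add(Mul(-1, Rational(-1, 72)), Mul(67, Rational(-1, 50))), Rational(-1, 95)))) = Add(3, Mul(-1, Mul(Add(Rational(1, 72), Rational(-67, 50)), Rational(-1, 95)))) = Add(3, Mul(-1, Mul(Rational(-2387, 1800), Rational(-1, 95)))) = Add(3, Mul(-1, Rational(2387, 171000))) = Add(3, Rational(-2387, 171000)) = Rational(510613, 171000) ≈ 2.9860)
Function('S')(Z, B) = Mul(-2, Pow(Add(B, Mul(B, Z)), -1))
Add(Mul(Function('S')(Mul(Add(3, -4), Pow(Add(-5, -1), -1)), 10), -58), c) = Add(Mul(Mul(-2, Pow(10, -1), Pow(Add(1, Mul(Add(3, -4), Pow(Add(-5, -1), -1))), -1)), -58), Rational(510613, 171000)) = Add(Mul(Mul(-2, Rational(1, 10), Pow(Add(1, Mul(-1, Pow(-6, -1))), -1)), -58), Rational(510613, 171000)) = Add(Mul(Mul(-2, Rational(1, 10), Pow(Add(1, Mul(-1, Rational(-1, 6))), -1)), -58), Rational(510613, 171000)) = Add(Mul(Mul(-2, Rational(1, 10), Pow(Add(1, Rational(1, 6)), -1)), -58), Rational(510613, 171000)) = Add(Mul(Mul(-2, Rational(1, 10), Pow(Rational(7, 6), -1)), -58), Rational(510613, 171000)) = Add(Mul(Mul(-2, Rational(1, 10), Rational(6, 7)), -58), Rational(510613, 171000)) = Add(Mul(Rational(-6, 35), -58), Rational(510613, 171000)) = Add(Rational(348, 35), Rational(510613, 171000)) = Rational(15475891, 1197000)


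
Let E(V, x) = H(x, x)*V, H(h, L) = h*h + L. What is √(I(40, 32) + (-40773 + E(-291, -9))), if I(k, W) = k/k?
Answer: 2*I*√15431 ≈ 248.44*I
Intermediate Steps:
H(h, L) = L + h² (H(h, L) = h² + L = L + h²)
E(V, x) = V*(x + x²) (E(V, x) = (x + x²)*V = V*(x + x²))
I(k, W) = 1
√(I(40, 32) + (-40773 + E(-291, -9))) = √(1 + (-40773 - 291*(-9)*(1 - 9))) = √(1 + (-40773 - 291*(-9)*(-8))) = √(1 + (-40773 - 20952)) = √(1 - 61725) = √(-61724) = 2*I*√15431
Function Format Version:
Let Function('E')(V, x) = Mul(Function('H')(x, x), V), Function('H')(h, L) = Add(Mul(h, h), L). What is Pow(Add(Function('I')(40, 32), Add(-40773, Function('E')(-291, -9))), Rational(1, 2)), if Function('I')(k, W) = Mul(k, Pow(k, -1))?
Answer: Mul(2, I, Pow(15431, Rational(1, 2))) ≈ Mul(248.44, I)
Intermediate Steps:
Function('H')(h, L) = Add(L, Pow(h, 2)) (Function('H')(h, L) = Add(Pow(h, 2), L) = Add(L, Pow(h, 2)))
Function('E')(V, x) = Mul(V, Add(x, Pow(x, 2))) (Function('E')(V, x) = Mul(Add(x, Pow(x, 2)), V) = Mul(V, Add(x, Pow(x, 2))))
Function('I')(k, W) = 1
Pow(Add(Function('I')(40, 32), Add(-40773, Function('E')(-291, -9))), Rational(1, 2)) = Pow(Add(1, Add(-40773, Mul(-291, -9, Add(1, -9)))), Rational(1, 2)) = Pow(Add(1, Add(-40773, Mul(-291, -9, -8))), Rational(1, 2)) = Pow(Add(1, Add(-40773, -20952)), Rational(1, 2)) = Pow(Add(1, -61725), Rational(1, 2)) = Pow(-61724, Rational(1, 2)) = Mul(2, I, Pow(15431, Rational(1, 2)))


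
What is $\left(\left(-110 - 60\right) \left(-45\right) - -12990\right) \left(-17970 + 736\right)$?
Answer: $-355709760$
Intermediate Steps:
$\left(\left(-110 - 60\right) \left(-45\right) - -12990\right) \left(-17970 + 736\right) = \left(\left(-170\right) \left(-45\right) + 12990\right) \left(-17234\right) = \left(7650 + 12990\right) \left(-17234\right) = 20640 \left(-17234\right) = -355709760$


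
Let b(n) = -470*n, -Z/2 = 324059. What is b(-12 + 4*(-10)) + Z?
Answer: -623678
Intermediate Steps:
Z = -648118 (Z = -2*324059 = -648118)
b(-12 + 4*(-10)) + Z = -470*(-12 + 4*(-10)) - 648118 = -470*(-12 - 40) - 648118 = -470*(-52) - 648118 = 24440 - 648118 = -623678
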